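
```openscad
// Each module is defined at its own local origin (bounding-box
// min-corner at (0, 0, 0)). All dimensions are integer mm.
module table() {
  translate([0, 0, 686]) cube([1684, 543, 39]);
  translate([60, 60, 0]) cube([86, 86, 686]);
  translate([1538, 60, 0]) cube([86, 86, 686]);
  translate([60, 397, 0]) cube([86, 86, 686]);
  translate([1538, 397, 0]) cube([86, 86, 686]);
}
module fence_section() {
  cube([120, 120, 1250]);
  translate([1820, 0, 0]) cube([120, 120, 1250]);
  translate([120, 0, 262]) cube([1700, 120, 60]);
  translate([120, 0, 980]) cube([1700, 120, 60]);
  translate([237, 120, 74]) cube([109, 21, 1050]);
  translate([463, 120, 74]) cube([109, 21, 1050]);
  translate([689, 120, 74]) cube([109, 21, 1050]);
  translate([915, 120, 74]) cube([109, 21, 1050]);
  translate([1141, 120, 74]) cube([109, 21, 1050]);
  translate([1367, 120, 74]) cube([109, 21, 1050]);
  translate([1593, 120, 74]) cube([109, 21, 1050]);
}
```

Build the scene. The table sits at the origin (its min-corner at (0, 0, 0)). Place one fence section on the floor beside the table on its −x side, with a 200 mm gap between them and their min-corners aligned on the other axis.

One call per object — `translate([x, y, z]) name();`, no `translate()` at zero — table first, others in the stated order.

table();
translate([-2140, 0, 0]) fence_section();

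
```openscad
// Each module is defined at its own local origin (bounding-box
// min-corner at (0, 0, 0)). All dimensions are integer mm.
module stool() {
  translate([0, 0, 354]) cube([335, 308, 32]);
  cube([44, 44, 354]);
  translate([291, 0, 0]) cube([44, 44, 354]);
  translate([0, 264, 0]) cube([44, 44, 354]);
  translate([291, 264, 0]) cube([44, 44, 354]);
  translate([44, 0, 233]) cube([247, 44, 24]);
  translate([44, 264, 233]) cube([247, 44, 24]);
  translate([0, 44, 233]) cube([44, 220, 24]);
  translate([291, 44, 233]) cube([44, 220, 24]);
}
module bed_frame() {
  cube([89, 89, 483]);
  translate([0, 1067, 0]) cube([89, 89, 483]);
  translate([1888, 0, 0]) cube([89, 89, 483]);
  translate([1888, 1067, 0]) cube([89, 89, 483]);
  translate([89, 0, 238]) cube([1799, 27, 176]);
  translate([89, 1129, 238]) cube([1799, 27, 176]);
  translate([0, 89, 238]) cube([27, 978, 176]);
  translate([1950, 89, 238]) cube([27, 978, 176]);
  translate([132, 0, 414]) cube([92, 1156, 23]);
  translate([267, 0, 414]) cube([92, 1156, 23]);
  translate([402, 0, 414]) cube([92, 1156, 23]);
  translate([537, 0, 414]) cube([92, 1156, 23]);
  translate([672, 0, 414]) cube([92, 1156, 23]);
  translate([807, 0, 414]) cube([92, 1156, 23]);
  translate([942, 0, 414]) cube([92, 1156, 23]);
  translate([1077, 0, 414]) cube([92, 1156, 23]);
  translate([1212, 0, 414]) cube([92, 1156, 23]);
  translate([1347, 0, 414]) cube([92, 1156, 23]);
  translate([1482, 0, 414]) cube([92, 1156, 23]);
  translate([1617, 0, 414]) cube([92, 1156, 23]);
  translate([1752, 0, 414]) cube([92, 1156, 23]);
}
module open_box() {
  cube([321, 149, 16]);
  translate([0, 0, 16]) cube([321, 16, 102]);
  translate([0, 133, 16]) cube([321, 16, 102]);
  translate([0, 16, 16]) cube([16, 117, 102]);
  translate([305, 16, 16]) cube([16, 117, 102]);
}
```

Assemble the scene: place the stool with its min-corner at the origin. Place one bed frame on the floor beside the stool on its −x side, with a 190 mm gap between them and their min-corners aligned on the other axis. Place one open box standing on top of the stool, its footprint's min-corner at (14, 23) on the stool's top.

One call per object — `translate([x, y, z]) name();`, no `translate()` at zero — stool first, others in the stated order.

stool();
translate([-2167, 0, 0]) bed_frame();
translate([14, 23, 386]) open_box();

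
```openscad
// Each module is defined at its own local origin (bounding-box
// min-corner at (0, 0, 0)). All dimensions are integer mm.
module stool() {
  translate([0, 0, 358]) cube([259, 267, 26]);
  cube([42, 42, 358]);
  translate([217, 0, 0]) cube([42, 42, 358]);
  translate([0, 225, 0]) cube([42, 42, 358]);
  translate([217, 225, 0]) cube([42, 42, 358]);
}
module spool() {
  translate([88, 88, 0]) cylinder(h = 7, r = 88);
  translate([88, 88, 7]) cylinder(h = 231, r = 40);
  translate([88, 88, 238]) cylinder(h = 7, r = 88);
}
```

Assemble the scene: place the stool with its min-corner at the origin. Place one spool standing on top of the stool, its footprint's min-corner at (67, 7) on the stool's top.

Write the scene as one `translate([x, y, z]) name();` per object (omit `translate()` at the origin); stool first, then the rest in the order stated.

stool();
translate([67, 7, 384]) spool();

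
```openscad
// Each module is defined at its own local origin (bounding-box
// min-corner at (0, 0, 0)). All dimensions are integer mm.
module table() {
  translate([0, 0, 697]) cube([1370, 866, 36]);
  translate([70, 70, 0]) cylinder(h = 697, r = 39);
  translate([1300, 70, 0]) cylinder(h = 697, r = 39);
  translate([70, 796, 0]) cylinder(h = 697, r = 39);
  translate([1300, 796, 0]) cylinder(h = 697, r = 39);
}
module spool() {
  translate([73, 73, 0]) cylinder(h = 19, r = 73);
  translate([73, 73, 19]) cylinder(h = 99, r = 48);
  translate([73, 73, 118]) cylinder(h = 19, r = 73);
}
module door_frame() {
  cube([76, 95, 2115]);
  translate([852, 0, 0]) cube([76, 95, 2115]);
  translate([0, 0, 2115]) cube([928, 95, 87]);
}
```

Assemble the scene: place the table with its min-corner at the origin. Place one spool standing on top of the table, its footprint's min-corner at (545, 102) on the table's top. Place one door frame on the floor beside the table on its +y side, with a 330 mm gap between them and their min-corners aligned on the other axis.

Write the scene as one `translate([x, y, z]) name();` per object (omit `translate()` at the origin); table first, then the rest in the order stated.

table();
translate([545, 102, 733]) spool();
translate([0, 1196, 0]) door_frame();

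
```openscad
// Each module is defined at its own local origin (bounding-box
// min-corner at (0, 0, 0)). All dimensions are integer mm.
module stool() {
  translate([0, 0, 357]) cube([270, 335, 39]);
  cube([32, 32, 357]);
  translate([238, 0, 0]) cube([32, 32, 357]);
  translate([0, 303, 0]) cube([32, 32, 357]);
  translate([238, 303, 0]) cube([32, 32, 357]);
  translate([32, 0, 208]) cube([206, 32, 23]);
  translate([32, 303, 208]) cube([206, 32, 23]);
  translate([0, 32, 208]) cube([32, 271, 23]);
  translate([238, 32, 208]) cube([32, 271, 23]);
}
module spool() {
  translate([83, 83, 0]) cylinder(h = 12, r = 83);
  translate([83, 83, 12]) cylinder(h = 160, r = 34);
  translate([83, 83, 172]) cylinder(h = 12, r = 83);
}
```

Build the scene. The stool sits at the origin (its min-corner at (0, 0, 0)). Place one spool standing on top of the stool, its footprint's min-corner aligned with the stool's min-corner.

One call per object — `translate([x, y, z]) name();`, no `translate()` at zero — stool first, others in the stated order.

stool();
translate([0, 0, 396]) spool();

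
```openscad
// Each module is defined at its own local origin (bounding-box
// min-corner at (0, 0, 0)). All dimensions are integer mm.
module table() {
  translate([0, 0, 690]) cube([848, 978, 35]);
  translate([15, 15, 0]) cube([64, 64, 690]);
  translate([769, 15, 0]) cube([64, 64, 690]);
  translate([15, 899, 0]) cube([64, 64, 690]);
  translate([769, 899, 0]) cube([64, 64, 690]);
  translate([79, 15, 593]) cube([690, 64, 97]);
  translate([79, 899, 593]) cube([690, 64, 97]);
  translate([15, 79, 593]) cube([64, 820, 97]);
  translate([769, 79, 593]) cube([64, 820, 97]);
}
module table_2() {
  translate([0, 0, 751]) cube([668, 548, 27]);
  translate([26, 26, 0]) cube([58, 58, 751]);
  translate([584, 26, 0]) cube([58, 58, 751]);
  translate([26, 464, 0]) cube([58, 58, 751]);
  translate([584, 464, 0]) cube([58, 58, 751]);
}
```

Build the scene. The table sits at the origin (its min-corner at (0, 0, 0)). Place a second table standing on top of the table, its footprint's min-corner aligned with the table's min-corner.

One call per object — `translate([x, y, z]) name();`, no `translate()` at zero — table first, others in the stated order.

table();
translate([0, 0, 725]) table_2();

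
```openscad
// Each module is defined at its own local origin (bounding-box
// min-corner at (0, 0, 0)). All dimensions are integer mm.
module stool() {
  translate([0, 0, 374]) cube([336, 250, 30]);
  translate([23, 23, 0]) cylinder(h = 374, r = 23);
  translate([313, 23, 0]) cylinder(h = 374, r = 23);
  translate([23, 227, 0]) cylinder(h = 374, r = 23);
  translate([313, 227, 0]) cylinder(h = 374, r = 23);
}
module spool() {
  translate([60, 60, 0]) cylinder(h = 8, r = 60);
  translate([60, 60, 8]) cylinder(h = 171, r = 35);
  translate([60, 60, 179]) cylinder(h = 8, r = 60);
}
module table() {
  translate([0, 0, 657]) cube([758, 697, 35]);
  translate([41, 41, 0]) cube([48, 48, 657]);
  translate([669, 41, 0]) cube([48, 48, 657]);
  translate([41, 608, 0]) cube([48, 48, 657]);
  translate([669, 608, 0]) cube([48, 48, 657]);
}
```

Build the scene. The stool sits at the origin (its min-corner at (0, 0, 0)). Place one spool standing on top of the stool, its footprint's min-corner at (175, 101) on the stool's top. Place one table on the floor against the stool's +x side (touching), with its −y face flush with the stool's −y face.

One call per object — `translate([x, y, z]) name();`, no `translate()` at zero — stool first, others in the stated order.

stool();
translate([175, 101, 404]) spool();
translate([336, 0, 0]) table();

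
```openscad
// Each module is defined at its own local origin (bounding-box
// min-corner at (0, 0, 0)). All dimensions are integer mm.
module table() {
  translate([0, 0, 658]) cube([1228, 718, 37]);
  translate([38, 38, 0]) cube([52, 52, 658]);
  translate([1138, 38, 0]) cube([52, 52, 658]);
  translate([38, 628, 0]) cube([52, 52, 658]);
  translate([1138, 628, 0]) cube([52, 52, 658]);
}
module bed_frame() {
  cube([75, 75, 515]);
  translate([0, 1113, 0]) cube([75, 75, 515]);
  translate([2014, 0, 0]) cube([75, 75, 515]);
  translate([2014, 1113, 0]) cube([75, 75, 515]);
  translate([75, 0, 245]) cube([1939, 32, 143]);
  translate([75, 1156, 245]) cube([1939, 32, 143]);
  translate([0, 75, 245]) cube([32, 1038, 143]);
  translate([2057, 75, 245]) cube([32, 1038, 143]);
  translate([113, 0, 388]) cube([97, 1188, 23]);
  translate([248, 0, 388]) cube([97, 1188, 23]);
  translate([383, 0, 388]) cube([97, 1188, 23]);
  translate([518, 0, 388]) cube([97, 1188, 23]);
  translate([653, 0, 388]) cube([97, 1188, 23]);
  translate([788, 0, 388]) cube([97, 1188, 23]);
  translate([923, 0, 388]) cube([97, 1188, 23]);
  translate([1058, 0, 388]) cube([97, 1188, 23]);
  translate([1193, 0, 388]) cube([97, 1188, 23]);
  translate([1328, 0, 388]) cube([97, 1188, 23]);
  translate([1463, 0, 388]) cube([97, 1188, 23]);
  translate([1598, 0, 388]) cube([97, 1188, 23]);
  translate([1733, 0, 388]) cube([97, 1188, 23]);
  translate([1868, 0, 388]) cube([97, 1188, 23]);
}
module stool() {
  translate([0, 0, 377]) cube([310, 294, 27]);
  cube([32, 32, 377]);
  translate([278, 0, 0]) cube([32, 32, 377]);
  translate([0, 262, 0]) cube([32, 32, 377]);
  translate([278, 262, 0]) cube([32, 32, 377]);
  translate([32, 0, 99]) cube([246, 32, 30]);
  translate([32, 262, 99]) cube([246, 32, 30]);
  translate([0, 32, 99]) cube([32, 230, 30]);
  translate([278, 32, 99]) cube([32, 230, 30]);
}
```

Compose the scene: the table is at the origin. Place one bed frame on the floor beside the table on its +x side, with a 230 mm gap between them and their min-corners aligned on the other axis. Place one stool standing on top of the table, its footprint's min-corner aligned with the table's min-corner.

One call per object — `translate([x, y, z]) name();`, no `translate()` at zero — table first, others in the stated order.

table();
translate([1458, 0, 0]) bed_frame();
translate([0, 0, 695]) stool();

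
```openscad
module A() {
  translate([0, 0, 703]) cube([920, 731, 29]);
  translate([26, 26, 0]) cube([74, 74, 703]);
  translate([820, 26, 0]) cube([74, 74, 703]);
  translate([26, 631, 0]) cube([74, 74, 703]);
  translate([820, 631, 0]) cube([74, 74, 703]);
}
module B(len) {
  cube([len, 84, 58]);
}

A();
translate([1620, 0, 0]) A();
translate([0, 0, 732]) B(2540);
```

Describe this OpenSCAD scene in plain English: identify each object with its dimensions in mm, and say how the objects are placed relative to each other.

A is a table: top 920 mm (x) × 731 mm (y), 29 mm thick, upper face at z = 732 mm, on four 74×74 mm square legs, each inset 26 mm from the nearest pair of top edges, running from z = 0 to the bottom of the top.

B is a rectangular beam 2540 mm long (x), 84 mm deep (y), 58 mm thick (z).

The beam spans the tops of two tables placed 700 mm apart, resting at z = 732 mm.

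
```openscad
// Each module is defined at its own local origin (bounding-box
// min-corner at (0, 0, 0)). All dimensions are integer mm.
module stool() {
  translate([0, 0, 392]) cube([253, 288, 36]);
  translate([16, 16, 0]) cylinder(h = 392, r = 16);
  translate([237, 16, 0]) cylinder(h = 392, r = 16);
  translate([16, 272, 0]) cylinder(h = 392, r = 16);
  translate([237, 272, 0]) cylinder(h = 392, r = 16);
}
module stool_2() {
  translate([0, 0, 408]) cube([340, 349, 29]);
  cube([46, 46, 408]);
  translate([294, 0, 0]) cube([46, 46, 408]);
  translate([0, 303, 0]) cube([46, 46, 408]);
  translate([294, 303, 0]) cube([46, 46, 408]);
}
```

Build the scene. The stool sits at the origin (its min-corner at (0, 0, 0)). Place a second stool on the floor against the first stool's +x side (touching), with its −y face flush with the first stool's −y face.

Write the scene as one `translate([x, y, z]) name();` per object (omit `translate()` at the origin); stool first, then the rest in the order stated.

stool();
translate([253, 0, 0]) stool_2();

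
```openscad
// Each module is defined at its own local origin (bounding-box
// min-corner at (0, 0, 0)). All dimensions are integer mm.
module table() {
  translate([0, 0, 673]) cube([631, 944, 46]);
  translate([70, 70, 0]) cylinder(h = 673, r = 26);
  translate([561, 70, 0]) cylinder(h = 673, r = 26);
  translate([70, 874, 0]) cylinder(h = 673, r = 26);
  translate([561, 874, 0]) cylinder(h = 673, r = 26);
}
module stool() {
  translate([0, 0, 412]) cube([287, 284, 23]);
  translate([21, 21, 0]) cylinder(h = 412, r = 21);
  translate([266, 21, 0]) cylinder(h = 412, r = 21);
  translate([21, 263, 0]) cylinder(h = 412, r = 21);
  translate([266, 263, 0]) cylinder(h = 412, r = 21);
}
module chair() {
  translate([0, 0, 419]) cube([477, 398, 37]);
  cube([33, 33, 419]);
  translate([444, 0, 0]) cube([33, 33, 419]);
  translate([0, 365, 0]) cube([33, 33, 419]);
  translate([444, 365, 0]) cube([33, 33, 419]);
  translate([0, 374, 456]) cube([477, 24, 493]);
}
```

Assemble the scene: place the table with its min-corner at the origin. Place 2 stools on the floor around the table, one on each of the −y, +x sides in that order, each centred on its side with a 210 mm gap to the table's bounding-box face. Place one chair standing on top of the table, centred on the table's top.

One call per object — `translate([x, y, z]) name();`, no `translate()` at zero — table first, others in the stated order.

table();
translate([172, -494, 0]) stool();
translate([841, 330, 0]) stool();
translate([77, 273, 719]) chair();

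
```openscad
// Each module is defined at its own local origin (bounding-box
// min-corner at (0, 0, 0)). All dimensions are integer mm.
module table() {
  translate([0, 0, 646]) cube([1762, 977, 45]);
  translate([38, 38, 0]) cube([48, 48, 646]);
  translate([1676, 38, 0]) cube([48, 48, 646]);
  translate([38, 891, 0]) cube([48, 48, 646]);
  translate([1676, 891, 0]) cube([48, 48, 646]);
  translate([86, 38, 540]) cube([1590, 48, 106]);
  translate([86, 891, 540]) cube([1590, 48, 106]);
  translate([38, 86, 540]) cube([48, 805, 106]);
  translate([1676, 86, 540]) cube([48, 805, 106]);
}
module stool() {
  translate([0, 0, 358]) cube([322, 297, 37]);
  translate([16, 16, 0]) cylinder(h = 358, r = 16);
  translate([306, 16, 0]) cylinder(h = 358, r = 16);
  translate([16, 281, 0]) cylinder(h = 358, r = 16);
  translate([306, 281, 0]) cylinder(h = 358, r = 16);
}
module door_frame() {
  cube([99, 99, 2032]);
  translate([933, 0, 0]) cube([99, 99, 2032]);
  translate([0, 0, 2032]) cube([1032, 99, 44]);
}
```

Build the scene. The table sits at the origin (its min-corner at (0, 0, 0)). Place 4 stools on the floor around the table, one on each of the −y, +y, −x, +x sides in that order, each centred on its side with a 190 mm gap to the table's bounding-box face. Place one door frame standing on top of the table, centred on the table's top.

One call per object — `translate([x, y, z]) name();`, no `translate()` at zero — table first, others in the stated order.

table();
translate([720, -487, 0]) stool();
translate([720, 1167, 0]) stool();
translate([-512, 340, 0]) stool();
translate([1952, 340, 0]) stool();
translate([365, 439, 691]) door_frame();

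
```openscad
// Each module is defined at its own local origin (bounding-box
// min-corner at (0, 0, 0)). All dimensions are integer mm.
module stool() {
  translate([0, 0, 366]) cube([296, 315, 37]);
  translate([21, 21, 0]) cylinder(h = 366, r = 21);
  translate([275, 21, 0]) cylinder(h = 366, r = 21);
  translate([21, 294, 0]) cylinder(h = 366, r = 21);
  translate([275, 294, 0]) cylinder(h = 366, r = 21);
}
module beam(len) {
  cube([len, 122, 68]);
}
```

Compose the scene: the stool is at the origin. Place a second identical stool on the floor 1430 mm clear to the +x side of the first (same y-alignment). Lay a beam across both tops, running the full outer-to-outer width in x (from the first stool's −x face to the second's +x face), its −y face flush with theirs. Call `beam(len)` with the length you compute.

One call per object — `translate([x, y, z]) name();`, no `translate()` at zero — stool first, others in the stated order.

stool();
translate([1726, 0, 0]) stool();
translate([0, 0, 403]) beam(2022);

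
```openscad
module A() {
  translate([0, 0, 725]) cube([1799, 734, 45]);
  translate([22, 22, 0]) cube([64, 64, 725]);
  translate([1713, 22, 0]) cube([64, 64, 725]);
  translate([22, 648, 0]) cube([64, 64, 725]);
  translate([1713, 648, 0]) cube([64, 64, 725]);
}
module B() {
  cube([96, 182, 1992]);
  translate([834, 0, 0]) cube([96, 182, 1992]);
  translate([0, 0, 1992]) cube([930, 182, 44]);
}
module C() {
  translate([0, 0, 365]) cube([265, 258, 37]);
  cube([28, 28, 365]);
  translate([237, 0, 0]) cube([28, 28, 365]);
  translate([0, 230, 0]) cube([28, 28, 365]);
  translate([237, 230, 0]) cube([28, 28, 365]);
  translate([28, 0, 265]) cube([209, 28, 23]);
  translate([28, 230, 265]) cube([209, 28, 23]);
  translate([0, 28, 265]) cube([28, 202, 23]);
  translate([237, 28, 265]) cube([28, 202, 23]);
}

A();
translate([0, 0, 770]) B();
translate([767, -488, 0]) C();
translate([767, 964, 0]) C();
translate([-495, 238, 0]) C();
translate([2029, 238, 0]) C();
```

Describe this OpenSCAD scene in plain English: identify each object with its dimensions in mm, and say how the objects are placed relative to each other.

A is a table: top 1799 mm (x) × 734 mm (y), 45 mm thick, upper face at z = 770 mm, on four 64×64 mm square legs, each inset 22 mm from the nearest pair of top edges, running from z = 0 to the bottom of the top.

B is a door frame. The clear opening is 738 mm wide and 1992 mm high. Two 96 mm wide jambs, 182 mm deep, stand either side of the opening from the floor to the top of the opening. A 44 mm thick head sits across the top of both jambs, spanning the full outside width of the frame.

C is a four-legged stool. The seat is a 265×258×37 mm slab whose top surface is at z = 402 mm; four square legs, each 28×28 mm in cross-section, run from the floor (z = 0) to the underside of the seat, each flush with a corner of the seat. Four stretchers, 28 mm wide and 23 mm tall, connect adjacent legs with their undersides at z = 265 mm, each running between the inner faces of the legs it joins and aligned with the legs' outer faces on the other axis.

The door frame is on top of the table. Four stools sit around the table at the −y, +y, −x, +x sides.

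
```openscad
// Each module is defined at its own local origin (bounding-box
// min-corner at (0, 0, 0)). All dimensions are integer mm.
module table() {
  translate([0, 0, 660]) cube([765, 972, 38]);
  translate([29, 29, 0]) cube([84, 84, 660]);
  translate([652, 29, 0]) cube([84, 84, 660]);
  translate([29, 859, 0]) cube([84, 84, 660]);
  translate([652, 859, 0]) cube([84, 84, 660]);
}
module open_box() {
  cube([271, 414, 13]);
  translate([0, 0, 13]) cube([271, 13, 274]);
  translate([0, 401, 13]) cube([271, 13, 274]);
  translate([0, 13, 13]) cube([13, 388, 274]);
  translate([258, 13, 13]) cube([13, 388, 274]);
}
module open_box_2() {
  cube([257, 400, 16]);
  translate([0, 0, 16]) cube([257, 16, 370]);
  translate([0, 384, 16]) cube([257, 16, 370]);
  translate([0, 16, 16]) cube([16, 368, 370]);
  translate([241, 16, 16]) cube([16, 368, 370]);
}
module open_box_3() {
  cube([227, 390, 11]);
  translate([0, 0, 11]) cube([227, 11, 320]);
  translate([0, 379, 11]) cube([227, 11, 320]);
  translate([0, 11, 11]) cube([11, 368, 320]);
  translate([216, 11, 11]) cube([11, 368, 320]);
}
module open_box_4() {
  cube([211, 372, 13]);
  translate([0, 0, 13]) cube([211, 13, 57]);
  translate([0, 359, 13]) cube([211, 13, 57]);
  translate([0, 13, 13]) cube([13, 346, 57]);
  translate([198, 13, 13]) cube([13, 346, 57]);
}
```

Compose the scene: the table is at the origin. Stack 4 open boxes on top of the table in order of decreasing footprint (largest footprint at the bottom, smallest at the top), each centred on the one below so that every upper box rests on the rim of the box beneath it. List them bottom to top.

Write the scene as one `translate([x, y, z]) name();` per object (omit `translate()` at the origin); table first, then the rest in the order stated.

table();
translate([247, 279, 698]) open_box();
translate([254, 286, 985]) open_box_2();
translate([269, 291, 1371]) open_box_3();
translate([277, 300, 1702]) open_box_4();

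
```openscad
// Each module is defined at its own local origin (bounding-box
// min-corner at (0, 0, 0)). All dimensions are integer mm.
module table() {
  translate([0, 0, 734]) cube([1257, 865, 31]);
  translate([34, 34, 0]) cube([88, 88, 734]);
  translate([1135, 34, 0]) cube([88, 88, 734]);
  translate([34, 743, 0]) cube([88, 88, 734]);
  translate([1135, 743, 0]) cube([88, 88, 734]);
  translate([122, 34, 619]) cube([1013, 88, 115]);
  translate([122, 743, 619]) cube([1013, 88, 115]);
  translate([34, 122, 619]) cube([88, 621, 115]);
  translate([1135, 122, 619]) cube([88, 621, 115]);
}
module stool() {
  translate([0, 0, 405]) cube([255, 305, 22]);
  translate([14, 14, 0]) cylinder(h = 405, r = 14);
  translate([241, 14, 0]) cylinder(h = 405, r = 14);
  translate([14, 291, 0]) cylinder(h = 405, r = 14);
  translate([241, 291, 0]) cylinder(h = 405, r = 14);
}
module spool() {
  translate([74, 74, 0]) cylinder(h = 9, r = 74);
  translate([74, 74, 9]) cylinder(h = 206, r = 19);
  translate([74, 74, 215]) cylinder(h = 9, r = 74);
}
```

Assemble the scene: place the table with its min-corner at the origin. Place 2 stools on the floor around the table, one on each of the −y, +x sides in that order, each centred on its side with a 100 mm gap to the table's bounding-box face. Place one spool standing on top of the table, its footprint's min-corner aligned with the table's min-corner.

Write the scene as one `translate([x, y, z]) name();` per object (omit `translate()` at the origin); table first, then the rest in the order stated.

table();
translate([501, -405, 0]) stool();
translate([1357, 280, 0]) stool();
translate([0, 0, 765]) spool();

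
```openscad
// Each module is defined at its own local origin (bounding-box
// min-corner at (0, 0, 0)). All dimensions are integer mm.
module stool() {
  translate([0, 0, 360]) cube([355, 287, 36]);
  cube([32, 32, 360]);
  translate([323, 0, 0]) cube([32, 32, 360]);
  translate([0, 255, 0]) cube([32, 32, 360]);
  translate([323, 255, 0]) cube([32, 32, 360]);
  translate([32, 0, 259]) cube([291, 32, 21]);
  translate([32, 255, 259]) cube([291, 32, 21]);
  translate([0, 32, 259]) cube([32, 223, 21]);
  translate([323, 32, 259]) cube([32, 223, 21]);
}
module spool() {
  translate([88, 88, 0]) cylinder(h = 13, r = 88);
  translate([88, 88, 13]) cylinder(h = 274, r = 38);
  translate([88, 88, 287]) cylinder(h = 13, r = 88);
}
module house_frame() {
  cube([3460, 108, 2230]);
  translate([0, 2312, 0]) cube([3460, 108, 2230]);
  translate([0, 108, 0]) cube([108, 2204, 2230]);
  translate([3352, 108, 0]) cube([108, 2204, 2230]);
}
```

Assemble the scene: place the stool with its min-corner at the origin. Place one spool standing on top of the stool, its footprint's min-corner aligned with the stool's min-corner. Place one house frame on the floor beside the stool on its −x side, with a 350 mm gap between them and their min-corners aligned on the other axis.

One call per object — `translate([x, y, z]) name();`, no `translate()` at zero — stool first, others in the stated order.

stool();
translate([0, 0, 396]) spool();
translate([-3810, 0, 0]) house_frame();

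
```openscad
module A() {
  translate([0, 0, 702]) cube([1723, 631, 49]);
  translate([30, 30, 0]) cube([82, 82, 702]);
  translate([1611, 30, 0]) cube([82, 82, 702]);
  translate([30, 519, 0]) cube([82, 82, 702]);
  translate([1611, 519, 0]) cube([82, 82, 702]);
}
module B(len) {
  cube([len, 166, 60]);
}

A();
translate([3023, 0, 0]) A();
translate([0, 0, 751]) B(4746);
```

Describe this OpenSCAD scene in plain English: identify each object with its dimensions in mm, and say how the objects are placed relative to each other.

A is a rectangular dining table. The top is 1723×631×49 mm with its upper surface at z = 751 mm. It stands on four 82×82 mm square legs, each inset 30 mm from the nearest pair of top edges, running from the floor to the underside of the top.

B is a rectangular beam 4746 mm long (x), 166 mm deep (y), 60 mm thick (z).

The beam spans the tops of two tables placed 1300 mm apart, resting at z = 751 mm.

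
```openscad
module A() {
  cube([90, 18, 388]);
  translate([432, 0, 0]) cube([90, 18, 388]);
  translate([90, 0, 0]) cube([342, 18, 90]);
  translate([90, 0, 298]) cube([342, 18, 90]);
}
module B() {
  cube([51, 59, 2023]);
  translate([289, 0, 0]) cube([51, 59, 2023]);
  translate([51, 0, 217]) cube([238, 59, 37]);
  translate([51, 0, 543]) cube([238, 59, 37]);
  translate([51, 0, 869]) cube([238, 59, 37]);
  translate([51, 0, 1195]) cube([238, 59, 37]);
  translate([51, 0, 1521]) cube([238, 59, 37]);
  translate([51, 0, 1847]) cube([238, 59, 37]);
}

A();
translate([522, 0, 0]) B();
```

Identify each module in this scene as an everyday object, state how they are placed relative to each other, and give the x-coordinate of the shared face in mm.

The picture frame's +x face and the ladder's −x face are both at x = 522 mm.

A is a picture frame. B is a ladder. The ladder is against the picture frame's +x side, with their −y faces flush. The x-coordinate of the shared face is 522 mm.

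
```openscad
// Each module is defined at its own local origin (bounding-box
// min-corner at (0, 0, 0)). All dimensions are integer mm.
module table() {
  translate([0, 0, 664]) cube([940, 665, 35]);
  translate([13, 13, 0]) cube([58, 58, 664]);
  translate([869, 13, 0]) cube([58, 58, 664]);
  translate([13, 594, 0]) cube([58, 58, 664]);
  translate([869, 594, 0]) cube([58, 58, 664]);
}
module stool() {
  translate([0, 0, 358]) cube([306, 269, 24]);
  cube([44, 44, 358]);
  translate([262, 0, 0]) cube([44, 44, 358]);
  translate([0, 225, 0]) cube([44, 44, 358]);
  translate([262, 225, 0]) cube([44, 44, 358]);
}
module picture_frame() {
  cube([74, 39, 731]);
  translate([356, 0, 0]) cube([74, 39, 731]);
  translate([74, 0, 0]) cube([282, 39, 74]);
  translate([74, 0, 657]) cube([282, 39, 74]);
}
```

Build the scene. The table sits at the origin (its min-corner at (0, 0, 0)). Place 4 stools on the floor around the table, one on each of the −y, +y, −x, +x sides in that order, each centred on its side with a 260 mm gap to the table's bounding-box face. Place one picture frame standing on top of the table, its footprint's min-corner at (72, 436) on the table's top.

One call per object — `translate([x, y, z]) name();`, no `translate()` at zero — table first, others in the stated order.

table();
translate([317, -529, 0]) stool();
translate([317, 925, 0]) stool();
translate([-566, 198, 0]) stool();
translate([1200, 198, 0]) stool();
translate([72, 436, 699]) picture_frame();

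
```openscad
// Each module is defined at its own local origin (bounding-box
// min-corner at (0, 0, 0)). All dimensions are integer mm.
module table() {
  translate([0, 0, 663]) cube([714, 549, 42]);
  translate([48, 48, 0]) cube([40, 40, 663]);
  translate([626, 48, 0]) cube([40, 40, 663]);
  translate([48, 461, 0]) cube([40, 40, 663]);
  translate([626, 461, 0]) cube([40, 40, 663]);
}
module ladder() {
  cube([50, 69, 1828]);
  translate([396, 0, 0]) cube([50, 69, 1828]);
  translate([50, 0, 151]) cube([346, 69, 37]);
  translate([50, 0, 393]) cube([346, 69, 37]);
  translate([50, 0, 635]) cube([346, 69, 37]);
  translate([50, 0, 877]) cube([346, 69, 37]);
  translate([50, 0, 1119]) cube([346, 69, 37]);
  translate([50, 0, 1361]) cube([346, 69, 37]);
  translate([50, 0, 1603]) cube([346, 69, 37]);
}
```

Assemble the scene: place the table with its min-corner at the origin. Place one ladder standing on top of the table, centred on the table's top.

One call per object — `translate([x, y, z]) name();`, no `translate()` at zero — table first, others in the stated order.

table();
translate([134, 240, 705]) ladder();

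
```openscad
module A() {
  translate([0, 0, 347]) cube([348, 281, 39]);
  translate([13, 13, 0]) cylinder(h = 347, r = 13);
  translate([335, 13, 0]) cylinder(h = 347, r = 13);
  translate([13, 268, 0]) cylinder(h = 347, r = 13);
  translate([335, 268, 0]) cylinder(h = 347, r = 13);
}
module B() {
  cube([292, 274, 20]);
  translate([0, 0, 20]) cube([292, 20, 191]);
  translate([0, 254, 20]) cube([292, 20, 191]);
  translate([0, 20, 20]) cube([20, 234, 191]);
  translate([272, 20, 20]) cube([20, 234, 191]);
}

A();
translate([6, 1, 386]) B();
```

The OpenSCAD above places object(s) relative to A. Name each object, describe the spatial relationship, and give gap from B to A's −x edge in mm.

The open box's min-x is at 6; the stool's min-x is 0; gap = 6 mm.

A is a stool. B is an open box. The open box is on top of the stool. The gap from the open box to the stool's −x edge is 6 mm.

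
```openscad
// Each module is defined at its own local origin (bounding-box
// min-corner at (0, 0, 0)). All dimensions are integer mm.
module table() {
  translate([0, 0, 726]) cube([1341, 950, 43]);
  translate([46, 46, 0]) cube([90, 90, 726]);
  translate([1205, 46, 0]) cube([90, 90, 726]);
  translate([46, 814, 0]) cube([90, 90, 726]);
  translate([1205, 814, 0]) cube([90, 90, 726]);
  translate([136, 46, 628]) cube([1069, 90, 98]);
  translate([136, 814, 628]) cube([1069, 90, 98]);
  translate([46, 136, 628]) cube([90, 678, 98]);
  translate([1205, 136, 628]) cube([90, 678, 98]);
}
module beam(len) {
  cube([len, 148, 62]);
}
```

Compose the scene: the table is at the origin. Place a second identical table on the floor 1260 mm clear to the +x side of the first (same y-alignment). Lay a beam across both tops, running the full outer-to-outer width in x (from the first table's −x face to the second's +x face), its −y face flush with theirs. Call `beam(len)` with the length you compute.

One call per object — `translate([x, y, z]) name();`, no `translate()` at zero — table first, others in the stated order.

table();
translate([2601, 0, 0]) table();
translate([0, 0, 769]) beam(3942);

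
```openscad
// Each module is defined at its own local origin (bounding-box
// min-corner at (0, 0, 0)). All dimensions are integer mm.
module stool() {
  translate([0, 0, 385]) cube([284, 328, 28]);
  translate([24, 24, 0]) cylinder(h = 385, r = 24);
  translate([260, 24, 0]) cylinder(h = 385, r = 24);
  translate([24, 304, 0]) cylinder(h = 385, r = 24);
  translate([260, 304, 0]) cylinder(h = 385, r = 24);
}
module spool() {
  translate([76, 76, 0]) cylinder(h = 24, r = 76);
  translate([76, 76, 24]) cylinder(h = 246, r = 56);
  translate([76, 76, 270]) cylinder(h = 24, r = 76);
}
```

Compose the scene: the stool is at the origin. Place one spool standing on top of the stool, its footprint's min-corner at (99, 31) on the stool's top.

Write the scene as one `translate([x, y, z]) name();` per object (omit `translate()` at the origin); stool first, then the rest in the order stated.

stool();
translate([99, 31, 413]) spool();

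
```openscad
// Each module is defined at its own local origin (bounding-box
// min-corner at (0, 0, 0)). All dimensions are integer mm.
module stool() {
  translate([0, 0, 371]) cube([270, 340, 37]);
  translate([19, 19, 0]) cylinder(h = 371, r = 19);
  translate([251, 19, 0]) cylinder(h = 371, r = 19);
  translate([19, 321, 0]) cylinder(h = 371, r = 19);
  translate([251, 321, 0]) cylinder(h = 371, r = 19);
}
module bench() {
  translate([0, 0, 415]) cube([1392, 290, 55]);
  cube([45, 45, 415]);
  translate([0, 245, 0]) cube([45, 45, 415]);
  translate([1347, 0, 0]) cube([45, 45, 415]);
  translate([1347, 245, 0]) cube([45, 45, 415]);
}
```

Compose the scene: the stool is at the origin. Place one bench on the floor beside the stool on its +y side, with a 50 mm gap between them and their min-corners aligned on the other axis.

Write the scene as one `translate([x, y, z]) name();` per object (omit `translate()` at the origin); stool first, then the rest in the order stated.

stool();
translate([0, 390, 0]) bench();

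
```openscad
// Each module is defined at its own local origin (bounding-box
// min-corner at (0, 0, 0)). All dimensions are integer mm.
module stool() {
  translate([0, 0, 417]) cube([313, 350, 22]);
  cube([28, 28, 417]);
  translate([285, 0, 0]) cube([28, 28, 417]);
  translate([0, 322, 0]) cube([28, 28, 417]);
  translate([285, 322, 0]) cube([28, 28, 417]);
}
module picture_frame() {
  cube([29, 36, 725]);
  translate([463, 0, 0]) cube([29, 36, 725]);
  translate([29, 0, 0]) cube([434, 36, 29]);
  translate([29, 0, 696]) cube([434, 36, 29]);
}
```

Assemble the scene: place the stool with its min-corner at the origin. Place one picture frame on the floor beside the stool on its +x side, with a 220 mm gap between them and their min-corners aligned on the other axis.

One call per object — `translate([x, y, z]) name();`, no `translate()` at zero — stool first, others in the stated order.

stool();
translate([533, 0, 0]) picture_frame();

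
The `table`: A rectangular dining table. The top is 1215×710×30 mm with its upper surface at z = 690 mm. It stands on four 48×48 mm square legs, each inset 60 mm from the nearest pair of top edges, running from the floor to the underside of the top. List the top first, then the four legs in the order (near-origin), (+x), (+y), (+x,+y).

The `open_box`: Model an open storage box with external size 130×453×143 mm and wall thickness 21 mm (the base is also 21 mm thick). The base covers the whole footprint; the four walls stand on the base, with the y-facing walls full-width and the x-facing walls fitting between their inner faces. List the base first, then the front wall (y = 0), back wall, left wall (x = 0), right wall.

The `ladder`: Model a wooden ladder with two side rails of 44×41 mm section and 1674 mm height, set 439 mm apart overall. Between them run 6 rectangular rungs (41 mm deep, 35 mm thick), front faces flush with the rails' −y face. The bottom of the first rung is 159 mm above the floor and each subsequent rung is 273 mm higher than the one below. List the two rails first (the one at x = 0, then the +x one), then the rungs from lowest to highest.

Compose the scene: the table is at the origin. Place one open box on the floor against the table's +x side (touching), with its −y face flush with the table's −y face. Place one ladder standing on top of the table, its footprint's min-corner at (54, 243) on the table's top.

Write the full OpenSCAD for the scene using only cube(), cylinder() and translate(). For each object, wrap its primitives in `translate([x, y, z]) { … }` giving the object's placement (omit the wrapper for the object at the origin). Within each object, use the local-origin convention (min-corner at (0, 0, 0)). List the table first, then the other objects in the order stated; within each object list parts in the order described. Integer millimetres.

translate([0, 0, 660]) cube([1215, 710, 30]);
translate([60, 60, 0]) cube([48, 48, 660]);
translate([1107, 60, 0]) cube([48, 48, 660]);
translate([60, 602, 0]) cube([48, 48, 660]);
translate([1107, 602, 0]) cube([48, 48, 660]);
translate([1215, 0, 0]) {
  cube([130, 453, 21]);
  translate([0, 0, 21]) cube([130, 21, 122]);
  translate([0, 432, 21]) cube([130, 21, 122]);
  translate([0, 21, 21]) cube([21, 411, 122]);
  translate([109, 21, 21]) cube([21, 411, 122]);
}
translate([54, 243, 690]) {
  cube([44, 41, 1674]);
  translate([395, 0, 0]) cube([44, 41, 1674]);
  translate([44, 0, 159]) cube([351, 41, 35]);
  translate([44, 0, 432]) cube([351, 41, 35]);
  translate([44, 0, 705]) cube([351, 41, 35]);
  translate([44, 0, 978]) cube([351, 41, 35]);
  translate([44, 0, 1251]) cube([351, 41, 35]);
  translate([44, 0, 1524]) cube([351, 41, 35]);
}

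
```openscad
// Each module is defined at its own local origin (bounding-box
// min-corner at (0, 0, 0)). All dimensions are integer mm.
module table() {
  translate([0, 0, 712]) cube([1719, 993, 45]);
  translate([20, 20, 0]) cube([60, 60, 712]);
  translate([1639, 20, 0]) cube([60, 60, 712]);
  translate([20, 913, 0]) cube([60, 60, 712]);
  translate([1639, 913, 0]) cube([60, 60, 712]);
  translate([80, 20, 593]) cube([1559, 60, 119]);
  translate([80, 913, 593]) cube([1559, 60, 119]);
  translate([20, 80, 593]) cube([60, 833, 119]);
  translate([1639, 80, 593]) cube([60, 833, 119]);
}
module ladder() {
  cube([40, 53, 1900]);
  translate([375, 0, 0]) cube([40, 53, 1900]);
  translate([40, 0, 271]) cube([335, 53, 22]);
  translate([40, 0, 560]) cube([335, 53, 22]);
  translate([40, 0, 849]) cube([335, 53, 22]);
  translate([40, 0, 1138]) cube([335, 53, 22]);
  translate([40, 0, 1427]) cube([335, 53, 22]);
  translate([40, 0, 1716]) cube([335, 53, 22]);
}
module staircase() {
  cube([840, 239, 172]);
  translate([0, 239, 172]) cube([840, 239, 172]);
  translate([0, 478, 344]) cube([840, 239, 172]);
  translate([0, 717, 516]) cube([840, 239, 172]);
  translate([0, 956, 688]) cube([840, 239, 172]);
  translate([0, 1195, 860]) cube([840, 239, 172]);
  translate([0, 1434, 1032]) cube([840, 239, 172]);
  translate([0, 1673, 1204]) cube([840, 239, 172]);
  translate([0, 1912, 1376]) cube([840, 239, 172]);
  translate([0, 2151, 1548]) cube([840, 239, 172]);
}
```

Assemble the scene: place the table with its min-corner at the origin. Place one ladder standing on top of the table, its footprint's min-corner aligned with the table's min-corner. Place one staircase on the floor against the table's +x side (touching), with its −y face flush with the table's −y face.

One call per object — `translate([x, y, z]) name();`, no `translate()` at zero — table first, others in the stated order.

table();
translate([0, 0, 757]) ladder();
translate([1719, 0, 0]) staircase();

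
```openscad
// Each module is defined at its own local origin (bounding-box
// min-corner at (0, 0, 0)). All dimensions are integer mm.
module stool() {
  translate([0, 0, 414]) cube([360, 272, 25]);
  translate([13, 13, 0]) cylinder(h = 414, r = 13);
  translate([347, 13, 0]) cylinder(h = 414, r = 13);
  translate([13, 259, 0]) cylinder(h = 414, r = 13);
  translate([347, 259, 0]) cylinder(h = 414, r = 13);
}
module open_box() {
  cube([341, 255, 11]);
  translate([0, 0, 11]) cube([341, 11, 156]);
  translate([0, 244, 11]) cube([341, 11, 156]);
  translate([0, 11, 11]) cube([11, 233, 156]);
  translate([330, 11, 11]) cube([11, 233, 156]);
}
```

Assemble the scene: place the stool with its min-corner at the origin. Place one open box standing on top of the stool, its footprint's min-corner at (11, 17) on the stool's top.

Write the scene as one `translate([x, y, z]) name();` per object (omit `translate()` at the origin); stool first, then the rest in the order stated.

stool();
translate([11, 17, 439]) open_box();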